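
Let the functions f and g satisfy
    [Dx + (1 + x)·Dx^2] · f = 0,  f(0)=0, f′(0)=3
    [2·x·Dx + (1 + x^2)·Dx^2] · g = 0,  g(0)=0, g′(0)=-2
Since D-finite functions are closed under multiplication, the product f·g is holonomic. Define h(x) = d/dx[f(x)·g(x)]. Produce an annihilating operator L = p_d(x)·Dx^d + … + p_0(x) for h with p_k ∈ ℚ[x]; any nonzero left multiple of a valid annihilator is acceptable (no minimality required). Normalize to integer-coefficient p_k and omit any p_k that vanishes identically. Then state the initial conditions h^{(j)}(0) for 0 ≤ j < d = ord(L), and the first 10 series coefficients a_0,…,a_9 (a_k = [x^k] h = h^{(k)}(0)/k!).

f: a_k = 0, 3, -3/2, 1, -3/4, 3/5, -1/2, 3/7, -3/8, 1/3, …
g: a_k = 0, -2, 0, 2/3, 0, -2/5, 0, 2/7, 0, -2/9, …
h₀=f·g: eliminate ⇒ L₀, order ≤ 2·2.
h₀' ⇒ L via d/dx closure of L₀.
L = (24 + 44·x + 80·x^2 + 156·x^3 + 120·x^4 + 52·x^5 + 4·x^7) + (18 + 124·x + 308·x^2 + 484·x^3 + 544·x^4 + 372·x^5 + 140·x^6 + 12·x^7 + 14·x^8)·Dx + (12 + 64·x + 192·x^2 + 312·x^3 + 360·x^4 + 312·x^5 + 192·x^6 + 72·x^7 + 12·x^8 + 8·x^9)·Dx^2 + (5 + 18·x + 37·x^2 + 56·x^3 + 66·x^4 + 60·x^5 + 42·x^6 + 24·x^7 + 9·x^8 + 2·x^9 + x^10)·Dx^3  (order 3).
h: a_k = 0, -12, 9, 0, 5/2, -52/5, 77/10, 0, 363/140, -1052/105, …
ICs: h(0) = 0, h′(0) = -12, h′′(0) = 18.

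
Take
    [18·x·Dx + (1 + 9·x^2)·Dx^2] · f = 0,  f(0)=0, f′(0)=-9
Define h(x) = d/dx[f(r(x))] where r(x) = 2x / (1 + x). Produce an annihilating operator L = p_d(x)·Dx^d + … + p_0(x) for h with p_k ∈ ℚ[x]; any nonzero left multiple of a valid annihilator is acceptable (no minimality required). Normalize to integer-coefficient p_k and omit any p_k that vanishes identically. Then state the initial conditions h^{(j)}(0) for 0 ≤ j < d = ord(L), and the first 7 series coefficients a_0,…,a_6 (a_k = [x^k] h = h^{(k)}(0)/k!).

L = (2 + 74·x) + (1 + 2·x + 37·x^2)·Dx  (order 1).
h: a_k = -18, 36, 594, -2520, -16938, 127116, 372474, …
ICs: h(0) = -18.

f: a_k = 0, -9, 0, 27, 0, -729/5, 0, …
h₀=f(r): pull back L_f along r ⇒ L₀.
Derive L from L₀ (diff closure).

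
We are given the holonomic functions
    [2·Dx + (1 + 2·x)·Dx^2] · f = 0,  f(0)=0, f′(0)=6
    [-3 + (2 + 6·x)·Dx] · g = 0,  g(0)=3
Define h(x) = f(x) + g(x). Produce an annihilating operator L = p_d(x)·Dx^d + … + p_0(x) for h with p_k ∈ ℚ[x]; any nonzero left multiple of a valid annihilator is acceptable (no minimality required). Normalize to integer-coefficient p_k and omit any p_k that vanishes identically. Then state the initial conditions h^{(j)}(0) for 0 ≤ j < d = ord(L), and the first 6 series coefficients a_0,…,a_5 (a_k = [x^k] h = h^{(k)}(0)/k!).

f: a_k = 0, 6, -6, 8, -12, 96/5, …
g: a_k = 3, 9/2, -27/8, 81/16, -1215/128, 5103/256, …
L₀ := lclm(L_f,L_g); ord L₀ ≤ 2+1.
L = (-6 + 36·x)·Dx + (5 + 84·x + 180·x^2)·Dx^2 + (2 + 22·x + 72·x^2 + 72·x^3)·Dx^3  (order 3).
h: a_k = 3, 21/2, -75/8, 209/16, -2751/128, 50091/1280, …
ICs: h(0) = 3, h′(0) = 21/2, h′′(0) = -75/4.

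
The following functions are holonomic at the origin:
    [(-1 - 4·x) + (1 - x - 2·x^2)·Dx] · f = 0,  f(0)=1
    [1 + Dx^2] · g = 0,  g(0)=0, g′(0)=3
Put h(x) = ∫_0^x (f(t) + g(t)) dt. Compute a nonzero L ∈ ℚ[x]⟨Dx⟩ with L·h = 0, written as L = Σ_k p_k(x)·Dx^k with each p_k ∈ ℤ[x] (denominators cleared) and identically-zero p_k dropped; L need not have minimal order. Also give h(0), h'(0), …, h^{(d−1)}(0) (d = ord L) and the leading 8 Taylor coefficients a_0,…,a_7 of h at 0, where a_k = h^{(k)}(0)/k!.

L = (31 + 146·x + 133·x^2 + 184·x^3 + 20·x^4 + 16·x^5)·Dx + (-7 - 3·x + 3·x^2 + 37·x^3 + 42·x^4 + 12·x^5 + 8·x^6)·Dx^2 + (31 + 146·x + 133·x^2 + 184·x^3 + 20·x^4 + 16·x^5)·Dx^3 + (-7 - 3·x + 3·x^2 + 37·x^3 + 42·x^4 + 12·x^5 + 8·x^6)·Dx^4  (order 4).
h: a_k = 0, 1, 2, 1, 9/8, 11/5, 841/240, 43/7, …
ICs: h(0) = 0, h′(0) = 1, h′′(0) = 4, h′′′(0) = 6.

f: a_k = 1, 1, 3, 5, 11, 21, 43, 85, …
g: a_k = 0, 3, 0, -1/2, 0, 1/40, 0, -1/1680, …
h₀=f+g: left-lcm gives L₀, ord ≤ 3.
h=∫h₀ ⇒ L = L₀·Dx.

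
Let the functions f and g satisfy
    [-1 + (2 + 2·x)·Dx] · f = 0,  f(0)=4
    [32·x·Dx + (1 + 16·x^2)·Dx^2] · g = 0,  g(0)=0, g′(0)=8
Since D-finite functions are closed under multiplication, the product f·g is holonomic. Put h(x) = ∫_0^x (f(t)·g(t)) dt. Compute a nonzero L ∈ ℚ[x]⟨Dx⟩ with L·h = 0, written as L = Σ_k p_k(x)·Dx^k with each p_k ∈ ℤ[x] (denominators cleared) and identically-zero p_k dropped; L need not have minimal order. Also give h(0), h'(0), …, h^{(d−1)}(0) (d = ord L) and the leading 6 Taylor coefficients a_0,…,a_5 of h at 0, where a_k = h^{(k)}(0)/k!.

f: a_k = 4, 2, -1/2, 1/4, -5/32, 7/64, …
g: a_k = 0, 8, 0, -128/3, 0, 2048/5, …
Product ⇒ symmetric product L₀, ord ≤ 2.
∫: right-multiply L₀ by Dx.
L = (3 - 64·x - 16·x^2)·Dx + (-4 + 124·x + 192·x^2 + 64·x^3)·Dx^2 + (4 + 8·x + 68·x^2 + 128·x^3 + 64·x^4)·Dx^3  (order 3).
h: a_k = 0, 0, 16, 16/3, -131/3, -50/3, …
ICs: h(0) = 0, h′(0) = 0, h′′(0) = 32.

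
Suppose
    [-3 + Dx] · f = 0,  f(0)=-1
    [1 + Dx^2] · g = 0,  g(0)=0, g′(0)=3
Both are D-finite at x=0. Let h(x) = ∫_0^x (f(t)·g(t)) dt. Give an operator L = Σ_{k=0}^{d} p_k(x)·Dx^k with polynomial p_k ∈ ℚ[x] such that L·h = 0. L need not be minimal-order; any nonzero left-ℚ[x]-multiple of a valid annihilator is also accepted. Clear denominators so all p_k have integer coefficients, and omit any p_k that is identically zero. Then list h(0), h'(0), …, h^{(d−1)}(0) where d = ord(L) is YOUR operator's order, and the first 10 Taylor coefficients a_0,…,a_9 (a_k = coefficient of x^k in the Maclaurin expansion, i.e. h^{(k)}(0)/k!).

f: a_k = -1, -3, -9/2, -9/2, -27/8, -81/40, -81/80, -243/560, -729/4480, -243/4480, …
g: a_k = 0, 3, 0, -1/2, 0, 1/40, 0, -1/1680, 0, 1/120960, …
Sym-product of L_f,L_g gives L₀ (≤ ord 2).
Integrate: L := L₀·Dx.
L = 10·Dx - 6·Dx^2 + Dx^3  (order 3).
h: a_k = 0, 0, -3/2, -3, -13/4, -12/5, -79/60, -39/70, -307/1680, -2/45, …
ICs: h(0) = 0, h′(0) = 0, h′′(0) = -3.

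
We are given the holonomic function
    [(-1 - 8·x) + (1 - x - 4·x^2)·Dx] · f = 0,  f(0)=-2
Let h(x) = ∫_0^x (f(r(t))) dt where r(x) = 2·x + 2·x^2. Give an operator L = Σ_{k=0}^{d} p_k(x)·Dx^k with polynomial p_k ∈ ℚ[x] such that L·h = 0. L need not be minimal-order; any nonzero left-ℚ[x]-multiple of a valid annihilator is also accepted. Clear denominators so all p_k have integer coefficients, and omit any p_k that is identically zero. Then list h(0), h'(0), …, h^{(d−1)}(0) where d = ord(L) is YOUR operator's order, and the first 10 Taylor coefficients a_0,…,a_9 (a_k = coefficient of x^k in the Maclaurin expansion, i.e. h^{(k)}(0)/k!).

L = (2 + 36·x + 96·x^2 + 64·x^3)·Dx + (-1 + 2·x + 18·x^2 + 32·x^3 + 16·x^4)·Dx^2  (order 2).
h: a_k = 0, -2, -2, -44/3, -56, -280, -1384, -49680/7, -37152, -1776800/9, …
ICs: h(0) = 0, h′(0) = -2.

f: a_k = -2, -2, -10, -18, -58, -130, -362, -882, -2330, -5858, …
f∘r: x↦r, Dx↦Dx/r' in L_f ⇒ L₀.
h=∫₀ˣh₀: take L = L₀·Dx.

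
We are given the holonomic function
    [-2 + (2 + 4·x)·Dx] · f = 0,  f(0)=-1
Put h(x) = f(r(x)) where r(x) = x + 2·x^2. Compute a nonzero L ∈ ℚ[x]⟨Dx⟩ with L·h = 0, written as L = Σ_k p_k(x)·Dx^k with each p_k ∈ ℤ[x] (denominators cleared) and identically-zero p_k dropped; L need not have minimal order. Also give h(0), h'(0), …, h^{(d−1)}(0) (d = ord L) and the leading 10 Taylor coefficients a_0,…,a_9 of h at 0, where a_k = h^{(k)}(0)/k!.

f: a_k = -1, -1, 1/2, -1/2, 5/8, -7/8, 21/16, -33/16, 429/128, -715/128, …
f∘r: x↦r, Dx↦Dx/r' in L_f ⇒ L₀.
L = (-1 - 4·x) + (1 + 2·x + 4·x^2)·Dx  (order 1).
h: a_k = -1, -1, -3/2, 3/2, -3/8, -15/8, 57/16, -21/16, -867/128, 1893/128, …
ICs: h(0) = -1.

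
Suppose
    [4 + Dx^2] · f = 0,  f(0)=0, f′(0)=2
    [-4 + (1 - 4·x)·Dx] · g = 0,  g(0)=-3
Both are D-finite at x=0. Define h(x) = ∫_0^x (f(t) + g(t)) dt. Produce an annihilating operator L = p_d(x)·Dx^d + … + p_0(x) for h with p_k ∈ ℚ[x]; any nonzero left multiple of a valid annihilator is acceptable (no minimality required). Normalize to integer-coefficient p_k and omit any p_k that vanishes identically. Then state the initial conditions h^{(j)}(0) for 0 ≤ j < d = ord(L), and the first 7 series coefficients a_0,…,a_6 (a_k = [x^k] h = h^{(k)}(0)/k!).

L = (-400 + 128·x - 256·x^2)·Dx + (36 - 176·x + 192·x^2 - 256·x^3)·Dx^2 + (-100 + 32·x - 64·x^2)·Dx^3 + (9 - 44·x + 48·x^2 - 64·x^3)·Dx^4  (order 4).
h: a_k = 0, -3, -5, -16, -145/3, -768/5, -23038/45, …
ICs: h(0) = 0, h′(0) = -3, h′′(0) = -10, h′′′(0) = -96.

f: a_k = 0, 2, 0, -4/3, 0, 4/15, 0, …
g: a_k = -3, -12, -48, -192, -768, -3072, -12288, …
f+g: L₀ = lclm(L_f,L_g), ord ≤ 2+1.
∫: right-multiply L₀ by Dx.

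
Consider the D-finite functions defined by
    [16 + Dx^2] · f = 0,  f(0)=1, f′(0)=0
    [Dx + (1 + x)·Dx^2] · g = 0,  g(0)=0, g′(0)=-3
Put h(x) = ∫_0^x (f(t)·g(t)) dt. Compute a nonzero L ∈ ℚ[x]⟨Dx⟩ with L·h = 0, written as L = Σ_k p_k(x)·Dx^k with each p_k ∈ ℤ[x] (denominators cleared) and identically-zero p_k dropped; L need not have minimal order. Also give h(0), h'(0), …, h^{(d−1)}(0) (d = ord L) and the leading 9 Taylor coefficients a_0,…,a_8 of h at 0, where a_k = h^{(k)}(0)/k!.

f: a_k = 1, 0, -8, 0, 32/3, 0, -256/45, 0, 512/315, …
g: a_k = 0, -3, 3/2, -1, 3/4, -3/5, 1/2, -3/7, 3/8, …
h₀=f·g: eliminate ⇒ L₀, order ≤ 2·2.
h=∫h₀ ⇒ L = L₀·Dx.
L = (15072 + 62976·x + 97024·x^2 + 65536·x^3 + 16384·x^4)·Dx + (1984 + 6080·x + 6144·x^2 + 2048·x^3)·Dx^2 + (1950 + 8000·x + 12192·x^2 + 8192·x^3 + 2048·x^4)·Dx^3 + (124 + 380·x + 384·x^2 + 128·x^3)·Dx^4 + (63 + 254·x + 383·x^2 + 256·x^3 + 64·x^4)·Dx^5  (order 5).
h: a_k = 0, 0, -3/2, 1/2, 23/4, -9/4, -41/10, 3/2, 377/280, …
ICs: h(0) = 0, h′(0) = 0, h′′(0) = -3, h′′′(0) = 3, h′′′′(0) = 138.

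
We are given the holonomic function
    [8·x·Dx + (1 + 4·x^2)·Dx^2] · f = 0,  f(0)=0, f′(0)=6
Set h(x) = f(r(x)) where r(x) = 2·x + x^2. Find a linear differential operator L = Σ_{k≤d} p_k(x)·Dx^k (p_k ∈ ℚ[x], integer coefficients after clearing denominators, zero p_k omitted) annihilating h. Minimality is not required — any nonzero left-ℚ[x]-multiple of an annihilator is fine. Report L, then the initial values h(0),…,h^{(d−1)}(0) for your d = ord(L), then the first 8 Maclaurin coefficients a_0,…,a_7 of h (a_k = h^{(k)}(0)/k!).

f: a_k = 0, 6, 0, -8, 0, 96/5, 0, -384/7, …
L₀ from L_f via x↦r, Dx↦r'^{-1}Dx.
L = (-1 + 32·x + 64·x^2 + 48·x^3 + 12·x^4)·Dx + (1 + x + 16·x^2 + 32·x^3 + 20·x^4 + 4·x^5)·Dx^2  (order 2).
h: a_k = 0, 12, 6, -64, -96, 2832/5, 1528, -38400/7, …
ICs: h(0) = 0, h′(0) = 12.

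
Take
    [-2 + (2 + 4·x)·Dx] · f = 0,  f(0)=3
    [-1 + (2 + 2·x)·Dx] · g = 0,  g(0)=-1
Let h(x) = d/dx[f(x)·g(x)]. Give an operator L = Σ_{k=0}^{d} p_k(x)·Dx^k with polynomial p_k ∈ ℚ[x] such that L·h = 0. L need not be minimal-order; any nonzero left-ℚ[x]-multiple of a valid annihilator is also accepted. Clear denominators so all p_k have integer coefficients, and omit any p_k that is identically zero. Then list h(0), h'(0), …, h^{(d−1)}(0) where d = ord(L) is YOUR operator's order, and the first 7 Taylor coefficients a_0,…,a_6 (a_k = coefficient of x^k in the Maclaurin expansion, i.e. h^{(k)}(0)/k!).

L = -1 + (-6 - 26·x - 36·x^2 - 16·x^3)·Dx  (order 1).
h: a_k = -9/2, 3/4, -27/16, 111/32, -1755/256, 6813/512, -52479/2048, …
ICs: h(0) = -9/2.

f: a_k = 3, 3, -3/2, 3/2, -15/8, 21/8, -63/16, …
g: a_k = -1, -1/2, 1/8, -1/16, 5/128, -7/256, 21/1024, …
L₀ := L_f ⊗_s L_g (sym. prod.), ord ≤ 1.
h=h₀': d/dx-closure on L₀ ⇒ L.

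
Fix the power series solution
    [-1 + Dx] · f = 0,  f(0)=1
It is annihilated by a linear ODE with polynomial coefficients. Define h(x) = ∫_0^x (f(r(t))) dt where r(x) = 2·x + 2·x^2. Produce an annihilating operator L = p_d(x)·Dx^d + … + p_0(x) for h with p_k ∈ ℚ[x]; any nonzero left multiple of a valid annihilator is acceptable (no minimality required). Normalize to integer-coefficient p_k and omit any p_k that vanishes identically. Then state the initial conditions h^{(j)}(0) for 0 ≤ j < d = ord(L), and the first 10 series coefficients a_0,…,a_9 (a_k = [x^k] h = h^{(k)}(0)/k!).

f: a_k = 1, 1, 1/2, 1/6, 1/24, 1/120, 1/720, 1/5040, 1/40320, 1/362880, …
Change of var in L_f (x↦r) gives L₀.
Integrate: L := L₀·Dx.
L = (-2 - 4·x)·Dx + Dx^2  (order 2).
h: a_k = 0, 1, 1, 4/3, 4/3, 4/3, 52/45, 304/315, 232/315, 1528/2835, …
ICs: h(0) = 0, h′(0) = 1.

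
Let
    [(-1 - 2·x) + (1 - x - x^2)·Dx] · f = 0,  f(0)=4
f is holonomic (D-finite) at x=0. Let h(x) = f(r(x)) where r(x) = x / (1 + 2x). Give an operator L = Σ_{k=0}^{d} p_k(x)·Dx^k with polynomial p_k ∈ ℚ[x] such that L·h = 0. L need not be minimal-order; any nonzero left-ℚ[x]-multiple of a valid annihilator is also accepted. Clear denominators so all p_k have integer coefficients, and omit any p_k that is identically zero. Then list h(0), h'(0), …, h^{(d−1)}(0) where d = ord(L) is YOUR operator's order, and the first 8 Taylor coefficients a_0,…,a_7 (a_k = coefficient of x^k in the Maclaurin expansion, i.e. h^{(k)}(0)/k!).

L = (-1 - 4·x) + (1 + 5·x + 7·x^2 + 2·x^3)·Dx  (order 1).
h: a_k = 4, 4, 0, -4, 12, -32, 84, -220, …
ICs: h(0) = 4.

f: a_k = 4, 4, 8, 12, 20, 32, 52, 84, …
L₀ from L_f via x↦r, Dx↦r'^{-1}Dx.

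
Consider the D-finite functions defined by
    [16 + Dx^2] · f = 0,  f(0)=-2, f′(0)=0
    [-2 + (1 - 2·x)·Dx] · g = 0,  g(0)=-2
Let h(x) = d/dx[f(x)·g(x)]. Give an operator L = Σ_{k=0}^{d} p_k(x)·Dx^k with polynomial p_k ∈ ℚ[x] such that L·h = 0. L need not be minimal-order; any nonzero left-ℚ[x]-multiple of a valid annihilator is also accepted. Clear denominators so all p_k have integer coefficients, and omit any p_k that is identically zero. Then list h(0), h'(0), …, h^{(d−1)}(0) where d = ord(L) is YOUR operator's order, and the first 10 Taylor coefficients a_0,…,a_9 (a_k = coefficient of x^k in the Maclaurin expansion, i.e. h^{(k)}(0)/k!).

L = (8 - 64·x + 64·x^2) + (-4 + 8·x)·Dx + (1 - 4·x + 4·x^2)·Dx^2  (order 2).
h: a_k = 8, -32, -96, -256/3, -640/3, -9728/15, -68096/45, -1073152/315, -268288/35, -48324608/2835, …
ICs: h(0) = 8, h′(0) = -32.

f: a_k = -2, 0, 16, 0, -64/3, 0, 512/45, 0, -1024/315, 0, …
g: a_k = -2, -4, -8, -16, -32, -64, -128, -256, -512, -1024, …
f·g: L₀ = L_f ⊗_s L_g, ord ≤ 2·1.
h₀' ⇒ L via d/dx closure of L₀.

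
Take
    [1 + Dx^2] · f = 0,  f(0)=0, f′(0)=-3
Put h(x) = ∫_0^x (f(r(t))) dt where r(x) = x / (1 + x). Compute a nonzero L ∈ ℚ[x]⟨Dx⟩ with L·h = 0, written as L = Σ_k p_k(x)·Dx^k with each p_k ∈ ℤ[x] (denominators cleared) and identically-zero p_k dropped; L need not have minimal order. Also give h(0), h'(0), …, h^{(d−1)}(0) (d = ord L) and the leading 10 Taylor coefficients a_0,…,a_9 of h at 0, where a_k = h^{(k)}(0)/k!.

L = Dx + (2 + 6·x + 6·x^2 + 2·x^3)·Dx^2 + (1 + 4·x + 6·x^2 + 4·x^3 + x^4)·Dx^3  (order 3).
h: a_k = 0, 0, -3/2, 1, -5/8, 3/10, -1/240, -15/56, 6931/13440, -1591/2160, …
ICs: h(0) = 0, h′(0) = 0, h′′(0) = -3.

f: a_k = 0, -3, 0, 1/2, 0, -1/40, 0, 1/1680, 0, -1/120960, …
f∘r: x↦r, Dx↦Dx/r' in L_f ⇒ L₀.
h=∫h₀ ⇒ L = L₀·Dx.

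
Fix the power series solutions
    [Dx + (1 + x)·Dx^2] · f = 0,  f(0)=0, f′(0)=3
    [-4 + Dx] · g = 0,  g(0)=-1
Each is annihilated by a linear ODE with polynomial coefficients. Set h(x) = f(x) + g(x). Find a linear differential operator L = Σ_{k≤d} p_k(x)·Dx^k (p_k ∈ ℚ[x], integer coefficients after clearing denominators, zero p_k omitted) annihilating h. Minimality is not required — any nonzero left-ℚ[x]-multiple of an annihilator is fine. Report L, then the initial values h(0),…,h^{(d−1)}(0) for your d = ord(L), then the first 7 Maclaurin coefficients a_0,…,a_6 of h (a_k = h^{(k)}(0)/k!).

L = (-24 - 16·x)·Dx + (-14 - 32·x - 16·x^2)·Dx^2 + (5 + 9·x + 4·x^2)·Dx^3  (order 3).
h: a_k = -1, -1, -19/2, -29/3, -137/12, -119/15, -557/90, …
ICs: h(0) = -1, h′(0) = -1, h′′(0) = -19.

f: a_k = 0, 3, -3/2, 1, -3/4, 3/5, -1/2, …
g: a_k = -1, -4, -8, -32/3, -32/3, -128/15, -256/45, …
f+g: L₀ = lclm(L_f,L_g), ord ≤ 2+1.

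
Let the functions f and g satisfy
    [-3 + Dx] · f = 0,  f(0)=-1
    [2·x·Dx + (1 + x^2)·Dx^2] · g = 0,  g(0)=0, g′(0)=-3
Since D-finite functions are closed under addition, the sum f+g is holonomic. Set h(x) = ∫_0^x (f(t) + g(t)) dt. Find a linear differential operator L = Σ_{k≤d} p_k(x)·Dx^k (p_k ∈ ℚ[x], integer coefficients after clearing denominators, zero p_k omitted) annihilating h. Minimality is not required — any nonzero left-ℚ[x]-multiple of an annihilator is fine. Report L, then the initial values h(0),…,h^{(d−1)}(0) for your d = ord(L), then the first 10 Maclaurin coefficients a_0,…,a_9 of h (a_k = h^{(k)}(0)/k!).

f: a_k = -1, -3, -9/2, -9/2, -27/8, -81/40, -81/80, -243/560, -729/4480, -243/4480, …
g: a_k = 0, -3, 0, 1, 0, -3/5, 0, 3/7, 0, -1/3, …
Sum ⇒ L₀ = lclm(L_f,L_g) in ℚ(x)⟨Dx⟩.
h=∫h₀ ⇒ L = L₀·Dx.
L = (6 - 18·x - 18·x^2 - 18·x^3)·Dx^2 + (-11 - 12·x^2 - 9·x^4)·Dx^3 + (3 + 2·x + 6·x^2 + 2·x^3 + 3·x^4)·Dx^4  (order 4).
h: a_k = 0, -1, -3, -3/2, -7/8, -27/40, -7/16, -81/560, -3/4480, -81/4480, …
ICs: h(0) = 0, h′(0) = -1, h′′(0) = -6, h′′′(0) = -9.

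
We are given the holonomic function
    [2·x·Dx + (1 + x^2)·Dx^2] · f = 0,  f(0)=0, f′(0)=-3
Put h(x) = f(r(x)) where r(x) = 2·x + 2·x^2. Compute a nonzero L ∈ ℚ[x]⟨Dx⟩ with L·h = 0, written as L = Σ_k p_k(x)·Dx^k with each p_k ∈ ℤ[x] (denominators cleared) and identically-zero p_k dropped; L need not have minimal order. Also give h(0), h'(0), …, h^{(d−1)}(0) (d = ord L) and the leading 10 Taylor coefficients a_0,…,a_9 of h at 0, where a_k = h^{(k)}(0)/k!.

f: a_k = 0, -3, 0, 1, 0, -3/5, 0, 3/7, 0, -1/3, …
f∘r: x↦r, Dx↦Dx/r' in L_f ⇒ L₀.
L = (-2 + 8·x + 32·x^2 + 48·x^3 + 24·x^4)·Dx + (1 + 2·x + 4·x^2 + 16·x^3 + 20·x^4 + 8·x^5)·Dx^2  (order 2).
h: a_k = 0, -6, -6, 8, 24, 24/5, -88, -960/7, 192, 2656/3, …
ICs: h(0) = 0, h′(0) = -6.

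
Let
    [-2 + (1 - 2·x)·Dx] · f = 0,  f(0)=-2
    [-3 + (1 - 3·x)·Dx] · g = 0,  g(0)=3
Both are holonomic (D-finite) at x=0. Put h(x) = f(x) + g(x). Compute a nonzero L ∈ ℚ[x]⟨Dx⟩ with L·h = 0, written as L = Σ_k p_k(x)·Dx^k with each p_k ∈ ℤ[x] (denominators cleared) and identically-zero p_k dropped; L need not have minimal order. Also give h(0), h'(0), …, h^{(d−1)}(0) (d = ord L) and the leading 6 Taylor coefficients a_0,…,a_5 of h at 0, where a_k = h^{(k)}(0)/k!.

f: a_k = -2, -4, -8, -16, -32, -64, …
g: a_k = 3, 9, 27, 81, 243, 729, …
h₀=f+g: left-lcm gives L₀, ord ≤ 2.
L = -12 + (10 - 24·x)·Dx + (-1 + 5·x - 6·x^2)·Dx^2  (order 2).
h: a_k = 1, 5, 19, 65, 211, 665, …
ICs: h(0) = 1, h′(0) = 5.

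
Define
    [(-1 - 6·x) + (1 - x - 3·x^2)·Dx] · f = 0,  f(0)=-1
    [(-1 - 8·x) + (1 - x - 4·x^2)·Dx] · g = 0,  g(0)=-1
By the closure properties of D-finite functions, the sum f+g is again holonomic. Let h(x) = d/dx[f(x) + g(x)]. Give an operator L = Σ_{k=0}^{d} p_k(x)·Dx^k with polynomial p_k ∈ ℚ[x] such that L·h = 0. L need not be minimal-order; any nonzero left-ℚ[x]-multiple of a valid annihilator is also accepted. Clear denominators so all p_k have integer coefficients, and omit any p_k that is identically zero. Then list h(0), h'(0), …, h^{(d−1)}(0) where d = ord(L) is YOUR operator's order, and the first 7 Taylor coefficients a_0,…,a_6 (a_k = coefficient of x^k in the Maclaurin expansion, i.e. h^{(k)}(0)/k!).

L = (-6 - 456·x - 720·x^2 - 2904·x^3 - 6834·x^4 - 15264·x^5 + 5184·x^6) + (6 + 78·x + 246·x^2 + 216·x^3 + 645·x^4 - 6690·x^5 - 8352·x^6 + 3456·x^7)·Dx + (-1 + 2·x - 15·x^2 - 54·x^3 + 328·x^4 + 315·x^5 - 1091·x^6 - 816·x^7 + 432·x^8)·Dx^2  (order 2).
h: a_k = -2, -18, -48, -192, -525, -1668, -4606, …
ICs: h(0) = -2, h′(0) = -18.

f: a_k = -1, -1, -4, -7, -19, -40, -97, …
g: a_k = -1, -1, -5, -9, -29, -65, -181, …
L₀ := lclm(L_f,L_g); ord L₀ ≤ 1+1.
h₀' ⇒ L via d/dx closure of L₀.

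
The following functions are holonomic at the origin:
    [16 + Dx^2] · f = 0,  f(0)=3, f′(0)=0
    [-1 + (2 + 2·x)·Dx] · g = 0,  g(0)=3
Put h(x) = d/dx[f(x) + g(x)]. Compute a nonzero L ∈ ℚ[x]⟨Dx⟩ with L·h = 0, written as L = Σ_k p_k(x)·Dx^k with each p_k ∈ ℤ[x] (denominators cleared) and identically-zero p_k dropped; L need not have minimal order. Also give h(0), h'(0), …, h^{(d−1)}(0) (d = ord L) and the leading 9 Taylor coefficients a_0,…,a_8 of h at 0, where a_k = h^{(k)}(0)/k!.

f: a_k = 3, 0, -24, 0, 32, 0, -256/15, 0, 512/105, …
g: a_k = 3, 3/2, -3/8, 3/16, -15/128, 21/256, -63/1024, 99/2048, -1287/32768, …
L₀ := lclm(L_f,L_g); ord L₀ ≤ 2+1.
Differentiate: ansatz ord ≤ ord L₀ ⇒ L.
L = (-1264 - 2048·x - 1024·x^2) + (-2144 - 6240·x - 6144·x^2 - 2048·x^3)·Dx + (-79 - 128·x - 64·x^2)·Dx^2 + (-134 - 390·x - 384·x^2 - 128·x^3)·Dx^3  (order 3).
h: a_k = 3/2, -195/4, 9/16, 4081/32, 105/256, -263089/2560, 693/2048, 16642081/430080, 19305/65536, …
ICs: h(0) = 3/2, h′(0) = -195/4, h′′(0) = 9/8.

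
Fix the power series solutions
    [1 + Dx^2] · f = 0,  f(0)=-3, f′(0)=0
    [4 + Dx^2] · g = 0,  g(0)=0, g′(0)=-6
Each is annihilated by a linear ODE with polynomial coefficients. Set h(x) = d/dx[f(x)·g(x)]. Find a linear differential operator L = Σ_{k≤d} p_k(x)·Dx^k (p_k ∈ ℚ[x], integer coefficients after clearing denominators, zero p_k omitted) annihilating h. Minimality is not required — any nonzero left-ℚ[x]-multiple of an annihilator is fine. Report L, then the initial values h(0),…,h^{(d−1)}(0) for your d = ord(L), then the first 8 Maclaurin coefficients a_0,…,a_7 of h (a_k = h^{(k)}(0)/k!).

f: a_k = -3, 0, 3/2, 0, -1/8, 0, 1/240, 0, …
g: a_k = 0, -6, 0, 4, 0, -4/5, 0, 8/105, …
f·g: L₀ = L_f ⊗_s L_g, ord ≤ 2·2.
Differentiate: ansatz ord ≤ ord L₀ ⇒ L.
L = 9 + 10·Dx^2 + Dx^4  (order 4).
h: a_k = 18, 0, -63, 0, 183/4, 0, -547/40, 0, …
ICs: h(0) = 18, h′(0) = 0, h′′(0) = -126, h′′′(0) = 0.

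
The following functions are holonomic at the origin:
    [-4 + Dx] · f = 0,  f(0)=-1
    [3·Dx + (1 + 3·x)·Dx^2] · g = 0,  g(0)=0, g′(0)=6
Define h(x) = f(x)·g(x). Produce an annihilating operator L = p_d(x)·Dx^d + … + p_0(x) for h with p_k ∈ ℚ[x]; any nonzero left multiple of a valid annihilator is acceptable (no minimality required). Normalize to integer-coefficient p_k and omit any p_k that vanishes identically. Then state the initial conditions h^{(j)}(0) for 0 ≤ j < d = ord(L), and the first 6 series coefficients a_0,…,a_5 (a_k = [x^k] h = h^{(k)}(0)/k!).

L = (4 + 48·x) + (-5 - 24·x)·Dx + (1 + 3·x)·Dx^2  (order 2).
h: a_k = 0, -6, -15, -30, -47/2, -236/5, …
ICs: h(0) = 0, h′(0) = -6.

f: a_k = -1, -4, -8, -32/3, -32/3, -128/15, …
g: a_k = 0, 6, -9, 18, -81/2, 486/5, …
Product ⇒ symmetric product L₀, ord ≤ 2.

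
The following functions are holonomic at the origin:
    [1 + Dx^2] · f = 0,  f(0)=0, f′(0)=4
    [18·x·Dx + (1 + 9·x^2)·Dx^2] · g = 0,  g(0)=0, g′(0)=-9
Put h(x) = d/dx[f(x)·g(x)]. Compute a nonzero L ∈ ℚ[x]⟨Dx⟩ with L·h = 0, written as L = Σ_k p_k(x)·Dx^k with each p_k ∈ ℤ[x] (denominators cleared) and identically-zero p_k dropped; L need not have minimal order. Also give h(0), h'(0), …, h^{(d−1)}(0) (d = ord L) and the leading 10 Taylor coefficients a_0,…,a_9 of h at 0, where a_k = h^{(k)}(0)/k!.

L = (38998 + 738774·x^2 + 15162957·x^4 + 3032640·x^6 - 78732·x^8 - 1771470·x^10 + 531441·x^12) + (20772·x + 1033884·x^3 + 7902360·x^5 + 2624400·x^7 + 1180980·x^9 + 2125764·x^11)·Dx + (39368 + 755028·x^2 + 15369750·x^4 + 3887028·x^6 + 314928·x^8 - 1417176·x^10 + 1062882·x^12)·Dx^2 + (20772·x + 1033884·x^3 + 7902360·x^5 + 2624400·x^7 + 1180980·x^9 + 2125764·x^11)·Dx^3 + (370 + 16254·x^2 + 206793·x^4 + 854388·x^6 + 393660·x^8 + 354294·x^10 + 531441·x^12)·Dx^4  (order 4).
h: a_k = 0, -72, 0, 456, 0, -3609, 0, 30778, 0, -1354436429/5040, …
ICs: h(0) = 0, h′(0) = -72, h′′(0) = 0, h′′′(0) = 2736.

f: a_k = 0, 4, 0, -2/3, 0, 1/30, 0, -1/1260, 0, 1/90720, …
g: a_k = 0, -9, 0, 27, 0, -729/5, 0, 6561/7, 0, -6561, …
f·g: L₀ = L_f ⊗_s L_g, ord ≤ 2·2.
h₀' ⇒ L via d/dx closure of L₀.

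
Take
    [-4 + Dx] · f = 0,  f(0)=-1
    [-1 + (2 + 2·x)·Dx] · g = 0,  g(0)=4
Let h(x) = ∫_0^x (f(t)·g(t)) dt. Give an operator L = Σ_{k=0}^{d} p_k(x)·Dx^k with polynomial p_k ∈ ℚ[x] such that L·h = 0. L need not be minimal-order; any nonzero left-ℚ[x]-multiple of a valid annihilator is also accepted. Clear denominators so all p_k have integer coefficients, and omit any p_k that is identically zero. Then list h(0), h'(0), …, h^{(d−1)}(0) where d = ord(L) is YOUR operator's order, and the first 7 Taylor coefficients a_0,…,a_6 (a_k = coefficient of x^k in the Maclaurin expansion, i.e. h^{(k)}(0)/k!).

L = (-9 - 8·x)·Dx + (2 + 2·x)·Dx^2  (order 2).
h: a_k = 0, -4, -9, -79/6, -683/48, -1947/160, -49553/5760, …
ICs: h(0) = 0, h′(0) = -4.

f: a_k = -1, -4, -8, -32/3, -32/3, -128/15, -256/45, …
g: a_k = 4, 2, -1/2, 1/4, -5/32, 7/64, -21/256, …
Sym-product of L_f,L_g gives L₀ (≤ ord 1).
Integrate: L := L₀·Dx.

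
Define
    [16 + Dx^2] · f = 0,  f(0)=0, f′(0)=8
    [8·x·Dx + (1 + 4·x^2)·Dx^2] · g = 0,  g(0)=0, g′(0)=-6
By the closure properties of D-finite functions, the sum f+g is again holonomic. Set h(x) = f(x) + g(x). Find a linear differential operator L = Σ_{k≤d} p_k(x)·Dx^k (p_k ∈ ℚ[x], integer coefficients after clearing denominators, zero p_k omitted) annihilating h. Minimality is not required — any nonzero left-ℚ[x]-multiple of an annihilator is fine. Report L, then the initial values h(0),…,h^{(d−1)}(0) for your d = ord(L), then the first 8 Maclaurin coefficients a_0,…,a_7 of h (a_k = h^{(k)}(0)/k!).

L = (-512·x + 5120·x^3 + 4096·x^5)·Dx + (16 + 512·x^2 + 2304·x^4 + 2048·x^6)·Dx^2 + (-32·x + 320·x^3 + 256·x^5)·Dx^3 + (1 + 32·x^2 + 144·x^4 + 128·x^6)·Dx^4  (order 4).
h: a_k = 0, 2, 0, -40/3, 0, -32/15, 0, 2176/45, …
ICs: h(0) = 0, h′(0) = 2, h′′(0) = 0, h′′′(0) = -80.

f: a_k = 0, 8, 0, -64/3, 0, 256/15, 0, -2048/315, …
g: a_k = 0, -6, 0, 8, 0, -96/5, 0, 384/7, …
Sum ⇒ L₀ = lclm(L_f,L_g) in ℚ(x)⟨Dx⟩.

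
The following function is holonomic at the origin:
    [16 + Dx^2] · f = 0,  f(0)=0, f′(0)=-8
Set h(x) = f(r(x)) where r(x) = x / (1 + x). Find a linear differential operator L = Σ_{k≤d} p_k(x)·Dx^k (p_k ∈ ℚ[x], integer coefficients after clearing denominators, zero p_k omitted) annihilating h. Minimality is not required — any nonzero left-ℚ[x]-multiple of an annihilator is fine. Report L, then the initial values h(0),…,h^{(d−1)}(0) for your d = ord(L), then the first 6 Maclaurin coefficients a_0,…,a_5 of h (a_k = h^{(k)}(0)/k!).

f: a_k = 0, -8, 0, 64/3, 0, -256/15, …
f∘r: x↦r, Dx↦Dx/r' in L_f ⇒ L₀.
L = 16 + (2 + 6·x + 6·x^2 + 2·x^3)·Dx + (1 + 4·x + 6·x^2 + 4·x^3 + x^4)·Dx^2  (order 2).
h: a_k = 0, -8, 8, 40/3, -56, 1544/15, …
ICs: h(0) = 0, h′(0) = -8.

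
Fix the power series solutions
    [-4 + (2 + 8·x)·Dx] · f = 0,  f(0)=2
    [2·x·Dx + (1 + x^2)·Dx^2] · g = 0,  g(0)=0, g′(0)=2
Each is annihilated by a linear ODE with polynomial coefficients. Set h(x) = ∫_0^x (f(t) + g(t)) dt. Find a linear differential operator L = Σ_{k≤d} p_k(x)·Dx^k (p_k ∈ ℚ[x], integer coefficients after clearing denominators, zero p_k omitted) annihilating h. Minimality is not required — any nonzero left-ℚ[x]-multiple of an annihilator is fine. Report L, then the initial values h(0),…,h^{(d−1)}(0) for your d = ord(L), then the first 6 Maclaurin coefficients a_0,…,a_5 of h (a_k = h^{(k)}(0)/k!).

L = (-2 - 20·x + 6·x^2 + 12·x^3)·Dx^2 + (-7 - 8·x - 25·x^2 + 24·x^3 + 42·x^4)·Dx^3 + (-1 - 3·x + 6·x^2 + 9·x^3 + 7·x^4 + 12·x^5)·Dx^4  (order 4).
h: a_k = 0, 2, 3, -4/3, 11/6, -4, …
ICs: h(0) = 0, h′(0) = 2, h′′(0) = 6, h′′′(0) = -8.

f: a_k = 2, 4, -4, 8, -20, 56, …
g: a_k = 0, 2, 0, -2/3, 0, 2/5, …
Sum ⇒ L₀ = lclm(L_f,L_g) in ℚ(x)⟨Dx⟩.
Integrate: L := L₀·Dx.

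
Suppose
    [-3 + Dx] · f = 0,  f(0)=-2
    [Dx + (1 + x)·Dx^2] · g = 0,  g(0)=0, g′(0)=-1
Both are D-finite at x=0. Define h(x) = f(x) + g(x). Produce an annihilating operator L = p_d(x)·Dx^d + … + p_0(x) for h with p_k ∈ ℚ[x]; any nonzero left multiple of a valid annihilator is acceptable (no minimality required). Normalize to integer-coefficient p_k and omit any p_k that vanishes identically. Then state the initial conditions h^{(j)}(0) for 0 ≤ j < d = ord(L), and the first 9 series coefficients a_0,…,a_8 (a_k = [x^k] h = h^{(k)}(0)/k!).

L = (-15 - 9·x)·Dx + (-7 - 18·x - 9·x^2)·Dx^2 + (4 + 7·x + 3·x^2)·Dx^3  (order 3).
h: a_k = -2, -7, -17/2, -28/3, -13/2, -17/4, -223/120, -283/280, -449/2240, …
ICs: h(0) = -2, h′(0) = -7, h′′(0) = -17.

f: a_k = -2, -6, -9, -9, -27/4, -81/20, -81/40, -243/280, -729/2240, …
g: a_k = 0, -1, 1/2, -1/3, 1/4, -1/5, 1/6, -1/7, 1/8, …
Weyl lclm of L_f,L_g ⇒ L₀ (ord ≤ 3).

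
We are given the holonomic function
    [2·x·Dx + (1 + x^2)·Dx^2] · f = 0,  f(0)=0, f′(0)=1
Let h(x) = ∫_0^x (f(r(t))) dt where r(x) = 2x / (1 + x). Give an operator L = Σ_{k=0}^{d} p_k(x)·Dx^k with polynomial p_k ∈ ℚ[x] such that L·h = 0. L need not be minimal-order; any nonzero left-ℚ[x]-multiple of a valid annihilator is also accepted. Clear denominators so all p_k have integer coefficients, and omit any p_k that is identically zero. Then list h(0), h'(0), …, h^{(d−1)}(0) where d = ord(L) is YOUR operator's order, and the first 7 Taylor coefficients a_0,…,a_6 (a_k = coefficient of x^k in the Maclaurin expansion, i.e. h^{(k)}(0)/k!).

L = (2 + 10·x)·Dx^2 + (1 + 2·x + 5·x^2)·Dx^3  (order 3).
h: a_k = 0, 0, 1, -2/3, -1/6, 6/5, -19/15, …
ICs: h(0) = 0, h′(0) = 0, h′′(0) = 2.

f: a_k = 0, 1, 0, -1/3, 0, 1/5, 0, …
Change of var in L_f (x↦r) gives L₀.
h=∫₀ˣh₀: take L = L₀·Dx.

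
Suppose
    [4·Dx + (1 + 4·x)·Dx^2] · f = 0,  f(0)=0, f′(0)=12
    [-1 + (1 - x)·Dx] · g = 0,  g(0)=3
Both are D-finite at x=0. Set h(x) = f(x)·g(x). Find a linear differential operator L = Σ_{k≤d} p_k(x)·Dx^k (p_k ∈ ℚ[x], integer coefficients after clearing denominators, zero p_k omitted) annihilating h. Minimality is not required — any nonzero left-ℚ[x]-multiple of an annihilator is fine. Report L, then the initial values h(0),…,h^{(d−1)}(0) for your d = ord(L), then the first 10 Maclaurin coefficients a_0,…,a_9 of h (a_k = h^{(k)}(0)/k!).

L = 4 + (-2 + 12·x)·Dx + (-1 - 3·x + 4·x^2)·Dx^2  (order 2).
h: a_k = 0, 36, -36, 156, -420, 7116/5, -23604/5, 572052/35, -2008428/35, 7166612/35, …
ICs: h(0) = 0, h′(0) = 36.

f: a_k = 0, 12, -24, 64, -192, 3072/5, -2048, 49152/7, -24576, 262144/3, …
g: a_k = 3, 3, 3, 3, 3, 3, 3, 3, 3, 3, …
Product ⇒ symmetric product L₀, ord ≤ 2.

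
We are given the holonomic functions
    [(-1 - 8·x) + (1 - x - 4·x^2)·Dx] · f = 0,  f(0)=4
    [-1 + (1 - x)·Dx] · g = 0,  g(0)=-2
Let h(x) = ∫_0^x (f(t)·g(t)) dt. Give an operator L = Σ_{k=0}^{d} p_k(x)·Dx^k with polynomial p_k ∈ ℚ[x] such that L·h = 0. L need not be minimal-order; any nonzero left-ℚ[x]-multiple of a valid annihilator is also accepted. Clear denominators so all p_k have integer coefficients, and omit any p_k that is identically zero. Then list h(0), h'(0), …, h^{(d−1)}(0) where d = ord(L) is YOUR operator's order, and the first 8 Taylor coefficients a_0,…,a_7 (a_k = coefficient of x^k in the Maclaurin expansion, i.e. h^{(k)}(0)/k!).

L = (-2 - 6·x + 12·x^2)·Dx + (1 - 2·x - 3·x^2 + 4·x^3)·Dx^2  (order 2).
h: a_k = 0, -8, -8, -56/3, -32, -72, -440/3, -2328/7, …
ICs: h(0) = 0, h′(0) = -8.

f: a_k = 4, 4, 20, 36, 116, 260, 724, 1764, …
g: a_k = -2, -2, -2, -2, -2, -2, -2, -2, …
Sym-product of L_f,L_g gives L₀ (≤ ord 1).
h=∫₀ˣh₀: take L = L₀·Dx.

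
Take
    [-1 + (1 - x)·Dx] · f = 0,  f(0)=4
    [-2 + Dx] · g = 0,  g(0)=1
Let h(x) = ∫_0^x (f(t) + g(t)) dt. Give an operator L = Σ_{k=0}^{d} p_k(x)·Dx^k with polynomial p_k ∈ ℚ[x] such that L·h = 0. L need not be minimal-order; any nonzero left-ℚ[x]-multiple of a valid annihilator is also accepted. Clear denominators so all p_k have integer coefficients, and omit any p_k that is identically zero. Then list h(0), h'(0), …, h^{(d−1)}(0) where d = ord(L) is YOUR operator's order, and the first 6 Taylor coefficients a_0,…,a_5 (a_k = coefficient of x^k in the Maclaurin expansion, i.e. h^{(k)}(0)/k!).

L = -4·x·Dx + (-2 + 8·x - 4·x^2)·Dx^2 + (1 - 3·x + 2·x^2)·Dx^3  (order 3).
h: a_k = 0, 5, 3, 2, 4/3, 14/15, …
ICs: h(0) = 0, h′(0) = 5, h′′(0) = 6.

f: a_k = 4, 4, 4, 4, 4, 4, …
g: a_k = 1, 2, 2, 4/3, 2/3, 4/15, …
h₀=f+g: left-lcm gives L₀, ord ≤ 2.
∫: right-multiply L₀ by Dx.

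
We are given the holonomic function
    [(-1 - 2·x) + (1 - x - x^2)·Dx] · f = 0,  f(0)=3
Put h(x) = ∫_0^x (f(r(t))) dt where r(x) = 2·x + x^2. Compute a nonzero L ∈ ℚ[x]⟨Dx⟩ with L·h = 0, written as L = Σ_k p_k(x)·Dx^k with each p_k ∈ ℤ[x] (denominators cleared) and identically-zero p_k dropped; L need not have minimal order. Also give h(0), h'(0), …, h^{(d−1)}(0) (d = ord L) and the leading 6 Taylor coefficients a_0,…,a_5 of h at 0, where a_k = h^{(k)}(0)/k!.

L = (2 + 10·x + 12·x^2 + 4·x^3)·Dx + (-1 + 2·x + 5·x^2 + 4·x^3 + x^4)·Dx^2  (order 2).
h: a_k = 0, 3, 3, 9, 24, 354/5, …
ICs: h(0) = 0, h′(0) = 3.

f: a_k = 3, 3, 6, 9, 15, 24, …
f∘r: x↦r, Dx↦Dx/r' in L_f ⇒ L₀.
Integrate: L := L₀·Dx.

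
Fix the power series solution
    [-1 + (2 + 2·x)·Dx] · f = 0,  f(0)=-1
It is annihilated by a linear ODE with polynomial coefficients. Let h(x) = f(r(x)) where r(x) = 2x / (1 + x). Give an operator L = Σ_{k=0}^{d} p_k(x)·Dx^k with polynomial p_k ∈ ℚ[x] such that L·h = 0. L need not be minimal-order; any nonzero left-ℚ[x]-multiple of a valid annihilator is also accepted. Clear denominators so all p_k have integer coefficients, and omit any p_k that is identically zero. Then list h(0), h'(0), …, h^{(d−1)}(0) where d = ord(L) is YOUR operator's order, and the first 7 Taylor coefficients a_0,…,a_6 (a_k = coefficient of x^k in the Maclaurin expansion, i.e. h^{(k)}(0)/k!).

f: a_k = -1, -1/2, 1/8, -1/16, 5/128, -7/256, 21/1024, …
Change of var in L_f (x↦r) gives L₀.
L = -1 + (1 + 4·x + 3·x^2)·Dx  (order 1).
h: a_k = -1, -1, 3/2, -5/2, 37/8, -75/8, 327/16, …
ICs: h(0) = -1.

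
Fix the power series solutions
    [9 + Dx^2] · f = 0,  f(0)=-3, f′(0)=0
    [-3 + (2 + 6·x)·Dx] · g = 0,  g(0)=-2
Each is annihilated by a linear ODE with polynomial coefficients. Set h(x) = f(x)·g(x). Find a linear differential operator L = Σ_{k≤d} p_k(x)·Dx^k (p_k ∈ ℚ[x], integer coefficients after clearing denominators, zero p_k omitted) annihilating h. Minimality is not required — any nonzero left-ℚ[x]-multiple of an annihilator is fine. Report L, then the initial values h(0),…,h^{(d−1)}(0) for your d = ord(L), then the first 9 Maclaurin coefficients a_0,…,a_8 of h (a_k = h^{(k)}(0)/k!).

L = (63 + 216·x + 324·x^2) + (-12 - 36·x)·Dx + (4 + 24·x + 36·x^2)·Dx^2  (order 2).
h: a_k = 6, 9, -135/4, -243/8, 2025/64, 3159/128, -84807/2560, 292329/5120, -96330789/573440, …
ICs: h(0) = 6, h′(0) = 9.

f: a_k = -3, 0, 27/2, 0, -81/8, 0, 243/80, 0, -2187/4480, …
g: a_k = -2, -3, 9/4, -27/8, 405/64, -1701/128, 15309/512, -72171/1024, 2814669/16384, …
f·g: L₀ = L_f ⊗_s L_g, ord ≤ 2·1.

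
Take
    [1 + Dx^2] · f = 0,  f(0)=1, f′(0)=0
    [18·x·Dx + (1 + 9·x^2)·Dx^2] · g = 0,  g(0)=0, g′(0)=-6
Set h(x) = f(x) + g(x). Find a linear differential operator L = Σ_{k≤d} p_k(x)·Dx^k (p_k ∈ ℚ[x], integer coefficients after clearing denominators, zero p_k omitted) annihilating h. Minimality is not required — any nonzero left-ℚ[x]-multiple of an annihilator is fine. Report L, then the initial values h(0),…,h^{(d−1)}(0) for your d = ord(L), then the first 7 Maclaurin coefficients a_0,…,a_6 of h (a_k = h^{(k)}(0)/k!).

L = (-1926·x + 17820·x^3 + 1458·x^5)·Dx + (-17 + 351·x^2 + 4617·x^4 + 729·x^6)·Dx^2 + (-1926·x + 17820·x^3 + 1458·x^5)·Dx^3 + (-17 + 351·x^2 + 4617·x^4 + 729·x^6)·Dx^4  (order 4).
h: a_k = 1, -6, -1/2, 18, 1/24, -486/5, -1/720, …
ICs: h(0) = 1, h′(0) = -6, h′′(0) = -1, h′′′(0) = 108.

f: a_k = 1, 0, -1/2, 0, 1/24, 0, -1/720, …
g: a_k = 0, -6, 0, 18, 0, -486/5, 0, …
h₀=f+g: left-lcm gives L₀, ord ≤ 4.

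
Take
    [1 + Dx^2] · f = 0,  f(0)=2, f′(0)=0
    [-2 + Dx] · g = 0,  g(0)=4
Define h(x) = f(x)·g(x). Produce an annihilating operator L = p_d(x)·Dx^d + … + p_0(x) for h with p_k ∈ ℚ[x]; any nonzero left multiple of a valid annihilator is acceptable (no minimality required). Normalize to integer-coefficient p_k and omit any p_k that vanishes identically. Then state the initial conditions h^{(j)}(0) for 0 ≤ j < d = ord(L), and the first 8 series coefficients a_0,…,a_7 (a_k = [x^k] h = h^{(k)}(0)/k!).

f: a_k = 2, 0, -1, 0, 1/12, 0, -1/360, 0, …
g: a_k = 4, 8, 8, 16/3, 8/3, 16/15, 16/45, 32/315, …
Product ⇒ symmetric product L₀, ord ≤ 2.
L = 5 - 4·Dx + Dx^2  (order 2).
h: a_k = 8, 16, 12, 8/3, -7/3, -38/15, -13/10, -139/315, …
ICs: h(0) = 8, h′(0) = 16.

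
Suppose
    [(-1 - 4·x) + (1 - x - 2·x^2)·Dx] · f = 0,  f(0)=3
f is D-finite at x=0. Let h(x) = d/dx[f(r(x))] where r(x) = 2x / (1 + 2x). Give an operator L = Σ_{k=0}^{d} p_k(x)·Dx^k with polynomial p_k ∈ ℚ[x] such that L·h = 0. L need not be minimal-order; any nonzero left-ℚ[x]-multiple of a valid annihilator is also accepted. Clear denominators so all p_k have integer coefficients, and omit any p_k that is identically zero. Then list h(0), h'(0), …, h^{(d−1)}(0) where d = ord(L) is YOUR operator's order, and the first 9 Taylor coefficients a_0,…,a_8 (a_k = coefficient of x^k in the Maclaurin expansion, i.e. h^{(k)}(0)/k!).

f: a_k = 3, 3, 9, 15, 33, 63, 129, 255, 513, …
Change of var in L_f (x↦r) gives L₀.
h=h₀': d/dx-closure on L₀ ⇒ L.
L = (8 + 48·x + 288·x^2 + 320·x^3) + (-1 - 14·x - 36·x^2 + 56·x^3 + 160·x^4)·Dx  (order 1).
h: a_k = 6, 48, 0, 768, -1920, 13824, -53760, 270336, -1161216, …
ICs: h(0) = 6.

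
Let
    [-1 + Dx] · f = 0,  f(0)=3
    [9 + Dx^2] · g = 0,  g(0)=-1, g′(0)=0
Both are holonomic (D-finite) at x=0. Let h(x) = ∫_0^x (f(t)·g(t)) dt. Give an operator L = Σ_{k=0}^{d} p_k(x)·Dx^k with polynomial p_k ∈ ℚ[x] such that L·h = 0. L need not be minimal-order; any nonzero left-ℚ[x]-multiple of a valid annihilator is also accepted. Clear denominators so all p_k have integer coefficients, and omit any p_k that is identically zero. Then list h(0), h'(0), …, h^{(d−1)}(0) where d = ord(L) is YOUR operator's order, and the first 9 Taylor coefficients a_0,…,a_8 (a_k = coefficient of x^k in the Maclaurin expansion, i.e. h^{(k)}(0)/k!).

L = 10·Dx - 2·Dx^2 + Dx^3  (order 3).
h: a_k = 0, -3, -3/2, 4, 13/4, -7/10, -79/60, -22/105, 307/1680, …
ICs: h(0) = 0, h′(0) = -3, h′′(0) = -3.

f: a_k = 3, 3, 3/2, 1/2, 1/8, 1/40, 1/240, 1/1680, 1/13440, …
g: a_k = -1, 0, 9/2, 0, -27/8, 0, 81/80, 0, -729/4480, …
L₀ := L_f ⊗_s L_g (sym. prod.), ord ≤ 2.
Integrate: L := L₀·Dx.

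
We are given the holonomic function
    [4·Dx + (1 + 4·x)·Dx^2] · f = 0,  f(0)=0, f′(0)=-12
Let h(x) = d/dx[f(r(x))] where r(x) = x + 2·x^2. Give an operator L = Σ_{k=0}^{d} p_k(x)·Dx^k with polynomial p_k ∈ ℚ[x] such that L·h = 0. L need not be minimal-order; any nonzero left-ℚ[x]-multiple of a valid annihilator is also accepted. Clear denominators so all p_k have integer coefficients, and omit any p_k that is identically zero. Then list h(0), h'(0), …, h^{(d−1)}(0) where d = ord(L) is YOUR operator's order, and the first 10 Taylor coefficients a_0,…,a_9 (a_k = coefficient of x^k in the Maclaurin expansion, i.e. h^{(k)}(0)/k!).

f: a_k = 0, -12, 24, -64, 192, -3072/5, 2048, -49152/7, 24576, -262144/3, …
L₀ from L_f via x↦r, Dx↦r'^{-1}Dx.
Derive L from L₀ (diff closure).
L = (16·x + 32·x^2) + (1 + 8·x + 24·x^2 + 32·x^3)·Dx  (order 1).
h: a_k = -12, 0, 96, -384, 768, 0, -6144, 24576, -49152, 0, …
ICs: h(0) = -12.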